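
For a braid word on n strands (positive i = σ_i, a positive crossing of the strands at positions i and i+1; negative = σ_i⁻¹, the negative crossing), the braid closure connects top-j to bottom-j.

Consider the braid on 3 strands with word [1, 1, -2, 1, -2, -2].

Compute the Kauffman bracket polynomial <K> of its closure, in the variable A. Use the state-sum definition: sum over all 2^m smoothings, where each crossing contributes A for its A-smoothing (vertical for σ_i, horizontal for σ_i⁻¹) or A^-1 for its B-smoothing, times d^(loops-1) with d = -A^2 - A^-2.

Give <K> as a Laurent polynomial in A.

Braid: s1 s1 s2^-1 s1 s2^-1 s2^-1 on 3 strands, 6 crossings.
Writhe w = (#positive) - (#negative) = 3 - 3 = 0.
Enumerate smoothing states for the bracket polynomial. There are 2^6 = 64 states.
Each crossing splits two ways (0=vertical, 1=horizontal). The state's weight is A^(#A-smoothings - #B-smoothings) * d^(loops - 1).
Tabulate the states by total A-exponent and number of loops L (A-exp: L × count):
  A^6: L=4 ×1
  A^4: L=3 ×6
  A^2: L=2 ×14, L=4 ×1
  A^0: L=1 ×13, L=3 ×7
  A^-2: L=2 ×14, L=4 ×1
  A^-4: L=3 ×6
  A^-6: L=4 ×1
Each group contributes A^e * Σ count * d^(L-1):
Powers of d = -A^2 - A^-2: d^2 = A^4 + 2 + A^-4; d^3 = -A^6 - 3*A^2 - 3*A^-2 - A^-6.
  A^6 * (d^3) = -A^12 - 3*A^8 - 3*A^4 - 1
  A^4 * (6*d^2) = 6*A^8 + 12*A^4 + 6
  A^2 * (14*d + d^3) = -A^8 - 17*A^4 - 17 - A^-4
  A^0 * (13 + 7*d^2) = 7*A^4 + 27 + 7*A^-4
  A^-2 * (14*d + d^3) = -A^4 - 17 - 17*A^-4 - A^-8
  A^-4 * (6*d^2) = 6 + 12*A^-4 + 6*A^-8
  A^-6 * (d^3) = -1 - 3*A^-4 - 3*A^-8 - A^-12
Summing the groups: <K> = -A^12 + 2*A^8 - 2*A^4 + 3 - 2*A^-4 + 2*A^-8 - A^-12

Answer: -A^12 + 2*A^8 - 2*A^4 + 3 - 2*A^-4 + 2*A^-8 - A^-12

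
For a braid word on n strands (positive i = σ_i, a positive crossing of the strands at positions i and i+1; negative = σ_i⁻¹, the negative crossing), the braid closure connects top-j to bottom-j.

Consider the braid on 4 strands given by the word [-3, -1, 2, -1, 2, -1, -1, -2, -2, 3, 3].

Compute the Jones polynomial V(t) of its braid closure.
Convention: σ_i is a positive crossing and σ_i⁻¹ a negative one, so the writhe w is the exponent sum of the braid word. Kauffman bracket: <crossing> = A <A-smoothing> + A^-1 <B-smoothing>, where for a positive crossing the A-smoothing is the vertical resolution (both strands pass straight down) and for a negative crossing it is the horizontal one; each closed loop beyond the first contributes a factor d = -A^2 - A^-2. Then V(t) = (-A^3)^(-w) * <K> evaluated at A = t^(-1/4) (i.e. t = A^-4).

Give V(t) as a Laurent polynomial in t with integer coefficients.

2*t^-1 - 2*t^-2 + 3*t^-3 - 3*t^-4 + 2*t^-5 - 2*t^-6 + t^-7

Derivation:
The presented braid s3^-1 s1^-1 s2 s1^-1 s2 s1^-1 s1^-1 s2^-1 s2^-1 s3 s3 on 4 strands reduces by inverse Markov moves (closure unchanged at each step):
  Deconjugate: the word is γ·β·γ⁻¹ with γ = s3^-1 (prefix) and γ⁻¹ = s3 (suffix); strip both.
  Destabilize: the word has the form β·s3 where s3 occurs only as the final letter (β ∈ B_3); drop it and the last strand → 3 strands.
Reduced to β = s1^-1 s2 s1^-1 s2 s1^-1 s1^-1 s2^-1 s2^-1 on 3 strands, 8 crossings.
Compute on β:
Braid: s1^-1 s2 s1^-1 s2 s1^-1 s1^-1 s2^-1 s2^-1 on 3 strands, 8 crossings.
Writhe w = (#positive) - (#negative) = 2 - 6 = -4.
Enumerate smoothing states for the bracket polynomial. There are 2^8 = 256 states.
Each crossing splits two ways (0=vertical, 1=horizontal). The state's weight is A^(#A-smoothings - #B-smoothings) * d^(loops - 1).
Tabulate the states by total A-exponent and number of loops L (A-exp: L × count):
  A^8: L=5 ×1
  A^6: L=4 ×8
  A^4: L=3 ×26, L=5 ×2
  A^2: L=2 ×41, L=4 ×15
  A^0: L=1 ×26, L=3 ×43, L=5 ×1
  A^-2: L=2 ×47, L=4 ×9
  A^-4: L=1 ×11, L=3 ×16, L=5 ×1
  A^-6: L=2 ×6, L=4 ×2
  A^-8: L=3 ×1
Each group contributes A^e * Σ count * d^(L-1):
Powers of d = -A^2 - A^-2: d^2 = A^4 + 2 + A^-4; d^3 = -A^6 - 3*A^2 - 3*A^-2 - A^-6; d^4 = A^8 + 4*A^4 + 6 + 4*A^-4 + A^-8.
  A^8 * (d^4) = A^16 + 4*A^12 + 6*A^8 + 4*A^4 + 1
  A^6 * (8*d^3) = -8*A^12 - 24*A^8 - 24*A^4 - 8
  A^4 * (26*d^2 + 2*d^4) = 2*A^12 + 34*A^8 + 64*A^4 + 34 + 2*A^-4
  A^2 * (41*d + 15*d^3) = -15*A^8 - 86*A^4 - 86 - 15*A^-4
  A^0 * (26 + 43*d^2 + d^4) = A^8 + 47*A^4 + 118 + 47*A^-4 + A^-8
  A^-2 * (47*d + 9*d^3) = -9*A^4 - 74 - 74*A^-4 - 9*A^-8
  A^-4 * (11 + 16*d^2 + d^4) = A^4 + 20 + 49*A^-4 + 20*A^-8 + A^-12
  A^-6 * (6*d + 2*d^3) = -2 - 12*A^-4 - 12*A^-8 - 2*A^-12
  A^-8 * (d^2) = A^-4 + 2*A^-8 + A^-12
Summing the groups: <K> = A^16 - 2*A^12 + 2*A^8 - 3*A^4 + 3 - 2*A^-4 + 2*A^-8
Normalise by the writhe: (-A^3)^(-w) = (-A^3)^(4) = A^12, so f(A) = A^12 * <K> = A^28 - 2*A^24 + 2*A^20 - 3*A^16 + 3*A^12 - 2*A^8 + 2*A^4.
Substitute A = t^(-1/4), i.e. A^e → t^(-e/4): V(t) = 2*t^-1 - 2*t^-2 + 3*t^-3 - 3*t^-4 + 2*t^-5 - 2*t^-6 + t^-7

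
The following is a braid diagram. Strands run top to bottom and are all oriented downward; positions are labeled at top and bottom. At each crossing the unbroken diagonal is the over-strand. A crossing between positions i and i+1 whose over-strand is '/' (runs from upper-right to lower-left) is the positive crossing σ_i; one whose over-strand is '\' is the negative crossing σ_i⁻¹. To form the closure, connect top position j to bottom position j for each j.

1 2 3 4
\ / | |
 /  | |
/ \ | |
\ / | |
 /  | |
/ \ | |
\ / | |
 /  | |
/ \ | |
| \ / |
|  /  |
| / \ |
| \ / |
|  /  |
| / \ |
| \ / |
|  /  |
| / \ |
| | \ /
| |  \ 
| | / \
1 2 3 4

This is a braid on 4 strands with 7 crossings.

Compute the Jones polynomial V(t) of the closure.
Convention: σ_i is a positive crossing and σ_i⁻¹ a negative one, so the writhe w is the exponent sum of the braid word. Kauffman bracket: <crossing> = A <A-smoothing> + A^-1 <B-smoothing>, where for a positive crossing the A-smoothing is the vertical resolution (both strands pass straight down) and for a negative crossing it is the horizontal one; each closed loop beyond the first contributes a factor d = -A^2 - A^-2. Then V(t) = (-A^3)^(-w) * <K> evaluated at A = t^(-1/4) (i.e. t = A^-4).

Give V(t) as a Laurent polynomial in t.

Reading the diagram top to bottom ('/'-over between positions i,i+1 = s_i, '\'-over = s_i^-1): braid word = s1 s1 s1 s2 s2 s2 s3^-1.
The presented braid s1 s1 s1 s2 s2 s2 s3^-1 on 4 strands reduces by inverse Markov moves (closure unchanged at each step):
  Destabilize: the word has the form β·s3^-1 where s3^-1 occurs only as the final letter (β ∈ B_3); drop it and the last strand → 3 strands.
Reduced to β = s1 s1 s1 s2 s2 s2 on 3 strands, 6 crossings.
Compute on β:
Braid: s1 s1 s1 s2 s2 s2 on 3 strands, 6 crossings.
Writhe w = (#positive) - (#negative) = 6 - 0 = 6.
Computing the Kauffman bracket via state sum. There are 2^6 = 64 states.
Smooth each crossing (0=||, 1=⌣⌢); contribution A^(Σ sign_k(1-2s_k)) * d^(L-1).
Tabulate the states by total A-exponent and number of loops L (A-exp: L × count):
  A^6: L=3 ×1
  A^4: L=2 ×6
  A^2: L=1 ×9, L=3 ×6
  A^0: L=2 ×18, L=4 ×2
  A^-2: L=3 ×15
  A^-4: L=4 ×6
  A^-6: L=5 ×1
Each group contributes A^e * Σ count * d^(L-1):
Powers of d = -A^2 - A^-2: d^2 = A^4 + 2 + A^-4; d^3 = -A^6 - 3*A^2 - 3*A^-2 - A^-6; d^4 = A^8 + 4*A^4 + 6 + 4*A^-4 + A^-8.
  A^6 * (d^2) = A^10 + 2*A^6 + A^2
  A^4 * (6*d) = -6*A^6 - 6*A^2
  A^2 * (9 + 6*d^2) = 6*A^6 + 21*A^2 + 6*A^-2
  A^0 * (18*d + 2*d^3) = -2*A^6 - 24*A^2 - 24*A^-2 - 2*A^-6
  A^-2 * (15*d^2) = 15*A^2 + 30*A^-2 + 15*A^-6
  A^-4 * (6*d^3) = -6*A^2 - 18*A^-2 - 18*A^-6 - 6*A^-10
  A^-6 * (d^4) = A^2 + 4*A^-2 + 6*A^-6 + 4*A^-10 + A^-14
Summing the groups: <K> = A^10 + 2*A^2 - 2*A^-2 + A^-6 - 2*A^-10 + A^-14
Normalise by the writhe: (-A^3)^(-w) = (-A^3)^(-6) = A^-18, so f(A) = A^-18 * <K> = A^-8 + 2*A^-16 - 2*A^-20 + A^-24 - 2*A^-28 + A^-32.
Substitute A = t^(-1/4), i.e. A^e → t^(-e/4): V(t) = t^8 - 2*t^7 + t^6 - 2*t^5 + 2*t^4 + t^2

Answer: t^8 - 2*t^7 + t^6 - 2*t^5 + 2*t^4 + t^2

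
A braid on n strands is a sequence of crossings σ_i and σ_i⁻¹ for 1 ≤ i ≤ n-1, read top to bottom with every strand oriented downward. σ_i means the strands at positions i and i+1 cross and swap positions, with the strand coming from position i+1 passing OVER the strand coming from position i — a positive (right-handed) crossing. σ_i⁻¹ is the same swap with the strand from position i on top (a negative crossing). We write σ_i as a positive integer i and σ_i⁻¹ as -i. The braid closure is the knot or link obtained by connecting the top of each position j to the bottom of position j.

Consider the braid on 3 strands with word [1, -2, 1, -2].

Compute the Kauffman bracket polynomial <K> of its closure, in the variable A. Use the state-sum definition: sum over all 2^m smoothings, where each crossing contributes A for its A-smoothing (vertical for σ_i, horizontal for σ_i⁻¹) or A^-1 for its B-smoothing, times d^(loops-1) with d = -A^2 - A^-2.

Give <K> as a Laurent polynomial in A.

A^8 - A^4 + 1 - A^-4 + A^-8

Derivation:
Braid: s1 s2^-1 s1 s2^-1 on 3 strands, 4 crossings.
Writhe w = (#positive) - (#negative) = 2 - 2 = 0.
State-sum expansion of <K>. There are 2^4 = 16 states.
Smooth each crossing (0=||, 1=⌣⌢); contribution A^(Σ sign_k(1-2s_k)) * d^(L-1).
  state 0000: A-exp=+0, loops=3, term = A^0 * d^2
  state 0001: A-exp=+2, loops=2, term = A^2 * d^1
  state 0010: A-exp=-2, loops=2, term = A^-2 * d^1
  state 0011: A-exp=+0, loops=1, term = A^0 * d^0
  state 0100: A-exp=+2, loops=2, term = A^2 * d^1
  state 0101: A-exp=+4, loops=3, term = A^4 * d^2
  state 0110: A-exp=+0, loops=1, term = A^0 * d^0
  state 0111: A-exp=+2, loops=2, term = A^2 * d^1
  state 1000: A-exp=-2, loops=2, term = A^-2 * d^1
  state 1001: A-exp=+0, loops=1, term = A^0 * d^0
  state 1010: A-exp=-4, loops=3, term = A^-4 * d^2
  state 1011: A-exp=-2, loops=2, term = A^-2 * d^1
  state 1100: A-exp=+0, loops=1, term = A^0 * d^0
  state 1101: A-exp=+2, loops=2, term = A^2 * d^1
  state 1110: A-exp=-2, loops=2, term = A^-2 * d^1
  state 1111: A-exp=+0, loops=1, term = A^0 * d^0
Collect the terms by A-exponent (count of states per loop number):
Powers of d = -A^2 - A^-2: d^2 = A^4 + 2 + A^-4.
  A^4 * (d^2) = A^8 + 2*A^4 + 1
  A^2 * (4*d) = -4*A^4 - 4
  A^0 * (5 + d^2) = A^4 + 7 + A^-4
  A^-2 * (4*d) = -4 - 4*A^-4
  A^-4 * (d^2) = 1 + 2*A^-4 + A^-8
Summing the groups: <K> = A^8 - A^4 + 1 - A^-4 + A^-8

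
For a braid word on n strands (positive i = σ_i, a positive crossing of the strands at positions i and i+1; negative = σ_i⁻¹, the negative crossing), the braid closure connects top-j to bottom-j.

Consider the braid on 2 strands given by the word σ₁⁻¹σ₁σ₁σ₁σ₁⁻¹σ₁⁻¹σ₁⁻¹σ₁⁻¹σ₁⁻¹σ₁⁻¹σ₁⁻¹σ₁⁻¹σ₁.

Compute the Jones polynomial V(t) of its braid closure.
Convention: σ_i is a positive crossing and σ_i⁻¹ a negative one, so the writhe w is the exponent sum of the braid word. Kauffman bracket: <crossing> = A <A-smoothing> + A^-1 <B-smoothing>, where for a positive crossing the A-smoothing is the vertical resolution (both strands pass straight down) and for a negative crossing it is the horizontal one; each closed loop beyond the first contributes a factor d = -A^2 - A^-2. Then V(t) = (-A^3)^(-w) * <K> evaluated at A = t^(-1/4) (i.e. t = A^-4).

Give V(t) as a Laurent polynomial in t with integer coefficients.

t^-2 + t^-4 - t^-5 + t^-6 - t^-7

Derivation:
The presented braid s1^-1 s1 s1 s1 s1^-1 s1^-1 s1^-1 s1^-1 s1^-1 s1^-1 s1^-1 s1^-1 s1 on 2 strands reduces by inverse Markov moves (closure unchanged at each step):
  Deconjugate: the word is γ·β·γ⁻¹ with γ = s1^-1 s1 (prefix) and γ⁻¹ = s1^-1 s1 (suffix); strip both.
  Deconjugate: the word is γ·β·γ⁻¹ with γ = s1 s1 (prefix) and γ⁻¹ = s1^-1 s1^-1 (suffix); strip both.
Reduced to β = s1^-1 s1^-1 s1^-1 s1^-1 s1^-1 on 2 strands, 5 crossings.
Compute on β:
Braid: s1^-1 s1^-1 s1^-1 s1^-1 s1^-1 on 2 strands, 5 crossings.
Writhe w = (#positive) - (#negative) = 0 - 5 = -5.
State-sum expansion of <K>. There are 2^5 = 32 states.
For each crossing: s=0 is the vertical smoothing, s=1 horizontal. Crossing k contributes A^(sign_k * (1 - 2*s_k)); loop factor d = -A^2 - A^-2.
  state 00000: A-exp=-5, loops=2, term = A^-5 * d^1
  state 00001: A-exp=-3, loops=1, term = A^-3 * d^0
  state 00010: A-exp=-3, loops=1, term = A^-3 * d^0
  state 00011: A-exp=-1, loops=2, term = A^-1 * d^1
  state 00100: A-exp=-3, loops=1, term = A^-3 * d^0
  state 00101: A-exp=-1, loops=2, term = A^-1 * d^1
  state 00110: A-exp=-1, loops=2, term = A^-1 * d^1
  state 00111: A-exp=+1, loops=3, term = A^1 * d^2
  state 01000: A-exp=-3, loops=1, term = A^-3 * d^0
  state 01001: A-exp=-1, loops=2, term = A^-1 * d^1
  state 01010: A-exp=-1, loops=2, term = A^-1 * d^1
  state 01011: A-exp=+1, loops=3, term = A^1 * d^2
  state 01100: A-exp=-1, loops=2, term = A^-1 * d^1
  state 01101: A-exp=+1, loops=3, term = A^1 * d^2
  state 01110: A-exp=+1, loops=3, term = A^1 * d^2
  state 01111: A-exp=+3, loops=4, term = A^3 * d^3
  state 10000: A-exp=-3, loops=1, term = A^-3 * d^0
  state 10001: A-exp=-1, loops=2, term = A^-1 * d^1
  state 10010: A-exp=-1, loops=2, term = A^-1 * d^1
  state 10011: A-exp=+1, loops=3, term = A^1 * d^2
  state 10100: A-exp=-1, loops=2, term = A^-1 * d^1
  state 10101: A-exp=+1, loops=3, term = A^1 * d^2
  state 10110: A-exp=+1, loops=3, term = A^1 * d^2
  state 10111: A-exp=+3, loops=4, term = A^3 * d^3
  state 11000: A-exp=-1, loops=2, term = A^-1 * d^1
  state 11001: A-exp=+1, loops=3, term = A^1 * d^2
  state 11010: A-exp=+1, loops=3, term = A^1 * d^2
  state 11011: A-exp=+3, loops=4, term = A^3 * d^3
  state 11100: A-exp=+1, loops=3, term = A^1 * d^2
  state 11101: A-exp=+3, loops=4, term = A^3 * d^3
  state 11110: A-exp=+3, loops=4, term = A^3 * d^3
  state 11111: A-exp=+5, loops=5, term = A^5 * d^4
Collect the terms by A-exponent (count of states per loop number):
Powers of d = -A^2 - A^-2: d^2 = A^4 + 2 + A^-4; d^3 = -A^6 - 3*A^2 - 3*A^-2 - A^-6; d^4 = A^8 + 4*A^4 + 6 + 4*A^-4 + A^-8.
  A^5 * (d^4) = A^13 + 4*A^9 + 6*A^5 + 4*A + A^-3
  A^3 * (5*d^3) = -5*A^9 - 15*A^5 - 15*A - 5*A^-3
  A^1 * (10*d^2) = 10*A^5 + 20*A + 10*A^-3
  A^-1 * (10*d) = -10*A - 10*A^-3
  A^-3 * (5) = 5*A^-3
  A^-5 * (d) = -A^-3 - A^-7
Summing the groups: <K> = A^13 - A^9 + A^5 - A - A^-7
Normalise by the writhe: (-A^3)^(-w) = (-A^3)^(5) = -A^15, so f(A) = -A^15 * <K> = -A^28 + A^24 - A^20 + A^16 + A^8.
Substitute A = t^(-1/4), i.e. A^e → t^(-e/4): V(t) = t^-2 + t^-4 - t^-5 + t^-6 - t^-7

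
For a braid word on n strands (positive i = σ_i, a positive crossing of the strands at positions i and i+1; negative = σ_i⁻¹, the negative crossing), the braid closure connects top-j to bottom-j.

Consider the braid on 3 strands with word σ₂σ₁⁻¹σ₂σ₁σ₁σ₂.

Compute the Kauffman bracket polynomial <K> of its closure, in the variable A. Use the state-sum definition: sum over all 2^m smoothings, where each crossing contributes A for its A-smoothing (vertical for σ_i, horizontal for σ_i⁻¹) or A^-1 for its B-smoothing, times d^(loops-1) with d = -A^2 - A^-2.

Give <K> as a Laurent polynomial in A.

A^8 - A^4 + 2 - A^-4 + A^-8 - A^-12

Derivation:
Braid: s2 s1^-1 s2 s1 s1 s2 on 3 strands, 6 crossings.
Writhe w = (#positive) - (#negative) = 5 - 1 = 4.
Computing the Kauffman bracket via state sum. There are 2^6 = 64 states.
Each crossing splits two ways (0=vertical, 1=horizontal). The state's weight is A^(#A-smoothings - #B-smoothings) * d^(loops - 1).
Tabulate the states by total A-exponent and number of loops L (A-exp: L × count):
  A^6: L=2 ×1
  A^4: L=1 ×3, L=3 ×3
  A^2: L=2 ×14, L=4 ×1
  A^0: L=1 ×10, L=3 ×10
  A^-2: L=2 ×13, L=4 ×2
  A^-4: L=3 ×6
  A^-6: L=4 ×1
Each group contributes A^e * Σ count * d^(L-1):
Powers of d = -A^2 - A^-2: d^2 = A^4 + 2 + A^-4; d^3 = -A^6 - 3*A^2 - 3*A^-2 - A^-6.
  A^6 * (d) = -A^8 - A^4
  A^4 * (3 + 3*d^2) = 3*A^8 + 9*A^4 + 3
  A^2 * (14*d + d^3) = -A^8 - 17*A^4 - 17 - A^-4
  A^0 * (10 + 10*d^2) = 10*A^4 + 30 + 10*A^-4
  A^-2 * (13*d + 2*d^3) = -2*A^4 - 19 - 19*A^-4 - 2*A^-8
  A^-4 * (6*d^2) = 6 + 12*A^-4 + 6*A^-8
  A^-6 * (d^3) = -1 - 3*A^-4 - 3*A^-8 - A^-12
Summing the groups: <K> = A^8 - A^4 + 2 - A^-4 + A^-8 - A^-12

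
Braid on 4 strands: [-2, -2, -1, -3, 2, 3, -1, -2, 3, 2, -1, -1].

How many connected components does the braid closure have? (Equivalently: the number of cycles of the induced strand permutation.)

2

Derivation:
Track the strand permutation on 4 strands, starting from identity.
  step 1: s2^-1 swaps positions 2,3 -> [1 3 2 4]
  step 2: s2^-1 swaps positions 2,3 -> [1 2 3 4]
  step 3: s1^-1 swaps positions 1,2 -> [2 1 3 4]
  step 4: s3^-1 swaps positions 3,4 -> [2 1 4 3]
  step 5: s2 swaps positions 2,3 -> [2 4 1 3]
  step 6: s3 swaps positions 3,4 -> [2 4 3 1]
  step 7: s1^-1 swaps positions 1,2 -> [4 2 3 1]
  step 8: s2^-1 swaps positions 2,3 -> [4 3 2 1]
  step 9: s3 swaps positions 3,4 -> [4 3 1 2]
  step 10: s2 swaps positions 2,3 -> [4 1 3 2]
  step 11: s1^-1 swaps positions 1,2 -> [1 4 3 2]
  step 12: s1^-1 swaps positions 1,2 -> [4 1 3 2]
Final permutation (position -> original strand): [4 1 3 2]
Closure components = cycle count of this permutation = 2.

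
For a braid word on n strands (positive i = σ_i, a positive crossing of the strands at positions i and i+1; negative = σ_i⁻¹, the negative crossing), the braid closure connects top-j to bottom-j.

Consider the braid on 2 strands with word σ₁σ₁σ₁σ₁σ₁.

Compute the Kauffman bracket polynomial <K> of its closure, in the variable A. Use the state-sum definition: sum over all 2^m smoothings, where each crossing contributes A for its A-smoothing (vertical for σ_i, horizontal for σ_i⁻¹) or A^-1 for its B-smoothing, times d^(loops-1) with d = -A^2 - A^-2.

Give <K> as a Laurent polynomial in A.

Braid: s1 s1 s1 s1 s1 on 2 strands, 5 crossings.
Writhe w = (#positive) - (#negative) = 5 - 0 = 5.
State-sum expansion of <K>. There are 2^5 = 32 states.
Each crossing splits two ways (0=vertical, 1=horizontal). The state's weight is A^(#A-smoothings - #B-smoothings) * d^(loops - 1).
  state 00000: A-exp=+5, loops=2, term = A^5 * d^1
  state 00001: A-exp=+3, loops=1, term = A^3 * d^0
  state 00010: A-exp=+3, loops=1, term = A^3 * d^0
  state 00011: A-exp=+1, loops=2, term = A^1 * d^1
  state 00100: A-exp=+3, loops=1, term = A^3 * d^0
  state 00101: A-exp=+1, loops=2, term = A^1 * d^1
  state 00110: A-exp=+1, loops=2, term = A^1 * d^1
  state 00111: A-exp=-1, loops=3, term = A^-1 * d^2
  state 01000: A-exp=+3, loops=1, term = A^3 * d^0
  state 01001: A-exp=+1, loops=2, term = A^1 * d^1
  state 01010: A-exp=+1, loops=2, term = A^1 * d^1
  state 01011: A-exp=-1, loops=3, term = A^-1 * d^2
  state 01100: A-exp=+1, loops=2, term = A^1 * d^1
  state 01101: A-exp=-1, loops=3, term = A^-1 * d^2
  state 01110: A-exp=-1, loops=3, term = A^-1 * d^2
  state 01111: A-exp=-3, loops=4, term = A^-3 * d^3
  state 10000: A-exp=+3, loops=1, term = A^3 * d^0
  state 10001: A-exp=+1, loops=2, term = A^1 * d^1
  state 10010: A-exp=+1, loops=2, term = A^1 * d^1
  state 10011: A-exp=-1, loops=3, term = A^-1 * d^2
  state 10100: A-exp=+1, loops=2, term = A^1 * d^1
  state 10101: A-exp=-1, loops=3, term = A^-1 * d^2
  state 10110: A-exp=-1, loops=3, term = A^-1 * d^2
  state 10111: A-exp=-3, loops=4, term = A^-3 * d^3
  state 11000: A-exp=+1, loops=2, term = A^1 * d^1
  state 11001: A-exp=-1, loops=3, term = A^-1 * d^2
  state 11010: A-exp=-1, loops=3, term = A^-1 * d^2
  state 11011: A-exp=-3, loops=4, term = A^-3 * d^3
  state 11100: A-exp=-1, loops=3, term = A^-1 * d^2
  state 11101: A-exp=-3, loops=4, term = A^-3 * d^3
  state 11110: A-exp=-3, loops=4, term = A^-3 * d^3
  state 11111: A-exp=-5, loops=5, term = A^-5 * d^4
Collect the terms by A-exponent (count of states per loop number):
Powers of d = -A^2 - A^-2: d^2 = A^4 + 2 + A^-4; d^3 = -A^6 - 3*A^2 - 3*A^-2 - A^-6; d^4 = A^8 + 4*A^4 + 6 + 4*A^-4 + A^-8.
  A^5 * (d) = -A^7 - A^3
  A^3 * (5) = 5*A^3
  A^1 * (10*d) = -10*A^3 - 10*A^-1
  A^-1 * (10*d^2) = 10*A^3 + 20*A^-1 + 10*A^-5
  A^-3 * (5*d^3) = -5*A^3 - 15*A^-1 - 15*A^-5 - 5*A^-9
  A^-5 * (d^4) = A^3 + 4*A^-1 + 6*A^-5 + 4*A^-9 + A^-13
Summing the groups: <K> = -A^7 - A^-1 + A^-5 - A^-9 + A^-13

Answer: -A^7 - A^-1 + A^-5 - A^-9 + A^-13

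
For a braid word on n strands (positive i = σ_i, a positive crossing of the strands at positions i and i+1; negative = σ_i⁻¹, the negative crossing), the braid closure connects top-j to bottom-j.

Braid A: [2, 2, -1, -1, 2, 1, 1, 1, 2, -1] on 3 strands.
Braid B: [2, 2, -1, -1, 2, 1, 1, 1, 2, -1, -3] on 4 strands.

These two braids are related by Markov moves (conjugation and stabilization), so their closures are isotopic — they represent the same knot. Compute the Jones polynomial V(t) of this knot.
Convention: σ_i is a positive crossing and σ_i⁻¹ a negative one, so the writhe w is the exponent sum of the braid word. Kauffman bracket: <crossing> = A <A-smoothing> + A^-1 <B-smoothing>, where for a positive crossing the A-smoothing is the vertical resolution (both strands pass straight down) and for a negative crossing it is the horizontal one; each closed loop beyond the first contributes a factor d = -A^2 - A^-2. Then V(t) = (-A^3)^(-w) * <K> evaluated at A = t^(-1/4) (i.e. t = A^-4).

Markov-equivalent braids have isotopic closures, hence identical knot invariants. Strip the Markov moves from each word to reach a common short braid β, then compute V(t) once on β.
Braid A: s2 s2 s1^-1 s1^-1 s2 s1 s1 s1 s2 s1^-1 on 3 strands has no conjugating prefix/suffix or stabilization to strip; take β = s2 s2 s1^-1 s1^-1 s2 s1 s1 s1 s2 s1^-1.
Braid B: s2 s2 s1^-1 s1^-1 s2 s1 s1 s1 s2 s1^-1 s3^-1 on 4 strands reduces by inverse Markov moves (closure unchanged at each step):
  Destabilize: the word has the form β·s3^-1 where s3^-1 occurs only as the final letter (β ∈ B_3); drop it and the last strand → 3 strands.
Reduced to β = s2 s2 s1^-1 s1^-1 s2 s1 s1 s1 s2 s1^-1 on 3 strands, 10 crossings.
Both give the same β = s2 s2 s1^-1 s1^-1 s2 s1 s1 s1 s2 s1^-1 on 3 strands, so one state sum suffices:
Braid: s2 s2 s1^-1 s1^-1 s2 s1 s1 s1 s2 s1^-1 on 3 strands, 10 crossings.
Writhe w = (#positive) - (#negative) = 7 - 3 = 4.
State-sum expansion of <K>. There are 2^10 = 1024 states.
Each crossing splits two ways (0=vertical, 1=horizontal). The state's weight is A^(#A-smoothings - #B-smoothings) * d^(loops - 1).
Tabulate the states by total A-exponent and number of loops L (A-exp: L × count):
  A^10: L=4 ×1
  A^8: L=3 ×7, L=5 ×3
  A^6: L=2 ×19, L=4 ×23, L=6 ×3
  A^4: L=1 ×20, L=3 ×75, L=5 ×24, L=7 ×1
  A^2: L=2 ×114, L=4 ×86, L=6 ×10
  A^0: L=1 ×51, L=3 ×155, L=5 ×45, L=7 ×1
  A^-2: L=2 ×102, L=4 ×98, L=6 ×10
  A^-4: L=3 ×89, L=5 ×30, L=7 ×1
  A^-6: L=4 ×41, L=6 ×4
  A^-8: L=5 ×10
  A^-10: L=6 ×1
Each group contributes A^e * Σ count * d^(L-1):
Powers of d = -A^2 - A^-2: d^2 = A^4 + 2 + A^-4; d^3 = -A^6 - 3*A^2 - 3*A^-2 - A^-6; d^4 = A^8 + 4*A^4 + 6 + 4*A^-4 + A^-8; d^5 = -A^10 - 5*A^6 - 10*A^2 - 10*A^-2 - 5*A^-6 - A^-10; d^6 = A^12 + 6*A^8 + 15*A^4 + 20 + 15*A^-4 + 6*A^-8 + A^-12.
  A^10 * (d^3) = -A^16 - 3*A^12 - 3*A^8 - A^4
  A^8 * (7*d^2 + 3*d^4) = 3*A^16 + 19*A^12 + 32*A^8 + 19*A^4 + 3
  A^6 * (19*d + 23*d^3 + 3*d^5) = -3*A^16 - 38*A^12 - 118*A^8 - 118*A^4 - 38 - 3*A^-4
  A^4 * (20 + 75*d^2 + 24*d^4 + d^6) = A^16 + 30*A^12 + 186*A^8 + 334*A^4 + 186 + 30*A^-4 + A^-8
  A^2 * (114*d + 86*d^3 + 10*d^5) = -10*A^12 - 136*A^8 - 472*A^4 - 472 - 136*A^-4 - 10*A^-8
  A^0 * (51 + 155*d^2 + 45*d^4 + d^6) = A^12 + 51*A^8 + 350*A^4 + 651 + 350*A^-4 + 51*A^-8 + A^-12
  A^-2 * (102*d + 98*d^3 + 10*d^5) = -10*A^8 - 148*A^4 - 496 - 496*A^-4 - 148*A^-8 - 10*A^-12
  A^-4 * (89*d^2 + 30*d^4 + d^6) = A^8 + 36*A^4 + 224 + 378*A^-4 + 224*A^-8 + 36*A^-12 + A^-16
  A^-6 * (41*d^3 + 4*d^5) = -4*A^4 - 61 - 163*A^-4 - 163*A^-8 - 61*A^-12 - 4*A^-16
  A^-8 * (10*d^4) = 10 + 40*A^-4 + 60*A^-8 + 40*A^-12 + 10*A^-16
  A^-10 * (d^5) = -1 - 5*A^-4 - 10*A^-8 - 10*A^-12 - 5*A^-16 - A^-20
Summing the groups: <K> = -A^12 + 3*A^8 - 4*A^4 + 6 - 5*A^-4 + 5*A^-8 - 4*A^-12 + 2*A^-16 - A^-20
Normalise by the writhe: (-A^3)^(-w) = (-A^3)^(-4) = A^-12, so f(A) = A^-12 * <K> = -1 + 3*A^-4 - 4*A^-8 + 6*A^-12 - 5*A^-16 + 5*A^-20 - 4*A^-24 + 2*A^-28 - A^-32.
Substitute A = t^(-1/4), i.e. A^e → t^(-e/4): V(t) = -t^8 + 2*t^7 - 4*t^6 + 5*t^5 - 5*t^4 + 6*t^3 - 4*t^2 + 3*t - 1

Answer: -t^8 + 2*t^7 - 4*t^6 + 5*t^5 - 5*t^4 + 6*t^3 - 4*t^2 + 3*t - 1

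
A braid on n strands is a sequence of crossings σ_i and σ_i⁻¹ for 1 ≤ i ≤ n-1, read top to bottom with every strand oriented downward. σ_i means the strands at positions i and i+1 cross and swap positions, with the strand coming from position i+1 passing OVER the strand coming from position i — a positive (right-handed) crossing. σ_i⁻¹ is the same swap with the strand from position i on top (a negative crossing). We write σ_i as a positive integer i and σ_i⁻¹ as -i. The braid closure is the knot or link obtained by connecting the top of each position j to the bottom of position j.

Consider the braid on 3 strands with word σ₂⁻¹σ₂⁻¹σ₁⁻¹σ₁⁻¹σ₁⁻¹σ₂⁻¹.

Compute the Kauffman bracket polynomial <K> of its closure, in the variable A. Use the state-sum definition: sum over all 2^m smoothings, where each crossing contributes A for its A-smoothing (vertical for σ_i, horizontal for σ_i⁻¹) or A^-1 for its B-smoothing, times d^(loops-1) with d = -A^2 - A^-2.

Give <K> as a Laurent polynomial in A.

A^14 - 2*A^10 + A^6 - 2*A^2 + 2*A^-2 + A^-10

Derivation:
Braid: s2^-1 s2^-1 s1^-1 s1^-1 s1^-1 s2^-1 on 3 strands, 6 crossings.
Writhe w = (#positive) - (#negative) = 0 - 6 = -6.
Computing the Kauffman bracket via state sum. There are 2^6 = 64 states.
Each crossing splits two ways (0=vertical, 1=horizontal). The state's weight is A^(#A-smoothings - #B-smoothings) * d^(loops - 1).
Tabulate the states by total A-exponent and number of loops L (A-exp: L × count):
  A^6: L=5 ×1
  A^4: L=4 ×6
  A^2: L=3 ×15
  A^0: L=2 ×18, L=4 ×2
  A^-2: L=1 ×9, L=3 ×6
  A^-4: L=2 ×6
  A^-6: L=3 ×1
Each group contributes A^e * Σ count * d^(L-1):
Powers of d = -A^2 - A^-2: d^2 = A^4 + 2 + A^-4; d^3 = -A^6 - 3*A^2 - 3*A^-2 - A^-6; d^4 = A^8 + 4*A^4 + 6 + 4*A^-4 + A^-8.
  A^6 * (d^4) = A^14 + 4*A^10 + 6*A^6 + 4*A^2 + A^-2
  A^4 * (6*d^3) = -6*A^10 - 18*A^6 - 18*A^2 - 6*A^-2
  A^2 * (15*d^2) = 15*A^6 + 30*A^2 + 15*A^-2
  A^0 * (18*d + 2*d^3) = -2*A^6 - 24*A^2 - 24*A^-2 - 2*A^-6
  A^-2 * (9 + 6*d^2) = 6*A^2 + 21*A^-2 + 6*A^-6
  A^-4 * (6*d) = -6*A^-2 - 6*A^-6
  A^-6 * (d^2) = A^-2 + 2*A^-6 + A^-10
Summing the groups: <K> = A^14 - 2*A^10 + A^6 - 2*A^2 + 2*A^-2 + A^-10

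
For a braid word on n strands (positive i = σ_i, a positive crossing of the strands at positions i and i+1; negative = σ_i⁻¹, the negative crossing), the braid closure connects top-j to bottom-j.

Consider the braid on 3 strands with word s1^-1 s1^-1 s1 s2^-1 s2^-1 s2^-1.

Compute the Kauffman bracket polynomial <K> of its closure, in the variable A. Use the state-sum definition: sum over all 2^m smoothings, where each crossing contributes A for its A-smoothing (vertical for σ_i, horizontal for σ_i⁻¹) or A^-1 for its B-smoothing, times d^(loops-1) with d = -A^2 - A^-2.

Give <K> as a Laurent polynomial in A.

-A^4 + 1 + A^-8

Derivation:
First cancel adjacent σ_i σ_i⁻¹ pairs (Reidemeister II — same braid, same closure): s1^-1 s1^-1 s1 s2^-1 s2^-1 s2^-1 → s1^-1 s2^-1 s2^-1 s2^-1.
Braid: s1^-1 s2^-1 s2^-1 s2^-1 on 3 strands, 4 crossings.
Writhe w = (#positive) - (#negative) = 0 - 4 = -4.
State-sum expansion of <K>. There are 2^4 = 16 states.
Smooth each crossing (0=||, 1=⌣⌢); contribution A^(Σ sign_k(1-2s_k)) * d^(L-1).
  state 0000: A-exp=-4, loops=3, term = A^-4 * d^2
  state 0001: A-exp=-2, loops=2, term = A^-2 * d^1
  state 0010: A-exp=-2, loops=2, term = A^-2 * d^1
  state 0011: A-exp=+0, loops=3, term = A^0 * d^2
  state 0100: A-exp=-2, loops=2, term = A^-2 * d^1
  state 0101: A-exp=+0, loops=3, term = A^0 * d^2
  state 0110: A-exp=+0, loops=3, term = A^0 * d^2
  state 0111: A-exp=+2, loops=4, term = A^2 * d^3
  state 1000: A-exp=-2, loops=2, term = A^-2 * d^1
  state 1001: A-exp=+0, loops=1, term = A^0 * d^0
  state 1010: A-exp=+0, loops=1, term = A^0 * d^0
  state 1011: A-exp=+2, loops=2, term = A^2 * d^1
  state 1100: A-exp=+0, loops=1, term = A^0 * d^0
  state 1101: A-exp=+2, loops=2, term = A^2 * d^1
  state 1110: A-exp=+2, loops=2, term = A^2 * d^1
  state 1111: A-exp=+4, loops=3, term = A^4 * d^2
Collect the terms by A-exponent (count of states per loop number):
Powers of d = -A^2 - A^-2: d^2 = A^4 + 2 + A^-4; d^3 = -A^6 - 3*A^2 - 3*A^-2 - A^-6.
  A^4 * (d^2) = A^8 + 2*A^4 + 1
  A^2 * (3*d + d^3) = -A^8 - 6*A^4 - 6 - A^-4
  A^0 * (3 + 3*d^2) = 3*A^4 + 9 + 3*A^-4
  A^-2 * (4*d) = -4 - 4*A^-4
  A^-4 * (d^2) = 1 + 2*A^-4 + A^-8
Summing the groups: <K> = -A^4 + 1 + A^-8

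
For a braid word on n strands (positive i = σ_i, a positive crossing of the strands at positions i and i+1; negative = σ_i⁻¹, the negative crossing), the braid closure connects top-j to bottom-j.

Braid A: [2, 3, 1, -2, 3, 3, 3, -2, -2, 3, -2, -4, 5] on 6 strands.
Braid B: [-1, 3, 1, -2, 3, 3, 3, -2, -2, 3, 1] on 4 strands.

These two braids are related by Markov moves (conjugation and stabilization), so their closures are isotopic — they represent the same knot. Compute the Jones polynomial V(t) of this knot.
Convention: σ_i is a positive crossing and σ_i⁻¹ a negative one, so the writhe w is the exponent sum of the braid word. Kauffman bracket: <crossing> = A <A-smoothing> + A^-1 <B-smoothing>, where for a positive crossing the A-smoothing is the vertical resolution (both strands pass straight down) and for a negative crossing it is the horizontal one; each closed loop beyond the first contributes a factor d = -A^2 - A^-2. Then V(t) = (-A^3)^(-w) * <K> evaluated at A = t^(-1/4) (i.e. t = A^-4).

-t^6 + 2*t^5 - 4*t^4 + 5*t^3 - 4*t^2 + 5*t - 3 + 2*t^-1 - t^-2

Derivation:
Markov-equivalent braids have isotopic closures, hence identical knot invariants. Strip the Markov moves from each word to reach a common short braid β, then compute V(t) once on β.
Braid A: s2 s3 s1 s2^-1 s3 s3 s3 s2^-1 s2^-1 s3 s2^-1 s4^-1 s5 on 6 strands reduces by inverse Markov moves (closure unchanged at each step):
  Destabilize: the word has the form β·s5 where s5 occurs only as the final letter (β ∈ B_5); drop it and the last strand → 5 strands.
  Destabilize: the word has the form β·s4^-1 where s4^-1 occurs only as the final letter (β ∈ B_4); drop it and the last strand → 4 strands.
  Deconjugate: the word is γ·β·γ⁻¹ with γ = s2 (prefix) and γ⁻¹ = s2^-1 (suffix); strip both.
Reduced to β = s3 s1 s2^-1 s3 s3 s3 s2^-1 s2^-1 s3 on 4 strands, 9 crossings.
Braid B: s1^-1 s3 s1 s2^-1 s3 s3 s3 s2^-1 s2^-1 s3 s1 on 4 strands reduces by inverse Markov moves (closure unchanged at each step):
  Deconjugate: the word is γ·β·γ⁻¹ with γ = s1^-1 (prefix) and γ⁻¹ = s1 (suffix); strip both.
Reduced to β = s3 s1 s2^-1 s3 s3 s3 s2^-1 s2^-1 s3 on 4 strands, 9 crossings.
Both give the same β = s3 s1 s2^-1 s3 s3 s3 s2^-1 s2^-1 s3 on 4 strands, so one state sum suffices:
Braid: s3 s1 s2^-1 s3 s3 s3 s2^-1 s2^-1 s3 on 4 strands, 9 crossings.
Writhe w = (#positive) - (#negative) = 6 - 3 = 3.
State-sum expansion of <K>. There are 2^9 = 512 states.
Each crossing splits two ways (0=vertical, 1=horizontal). The state's weight is A^(#A-smoothings - #B-smoothings) * d^(loops - 1).
Tabulate the states by total A-exponent and number of loops L (A-exp: L × count):
  A^9: L=5 ×1
  A^7: L=4 ×9
  A^5: L=3 ×32, L=5 ×4
  A^3: L=2 ×51, L=4 ×32, L=6 ×1
  A^1: L=1 ×27, L=3 ×81, L=5 ×18
  A^-1: L=2 ×53, L=4 ×67, L=6 ×6
  A^-3: L=3 ×50, L=5 ×33, L=7 ×1
  A^-5: L=4 ×27, L=6 ×9
  A^-7: L=5 ×8, L=7 ×1
  A^-9: L=6 ×1
Each group contributes A^e * Σ count * d^(L-1):
Powers of d = -A^2 - A^-2: d^2 = A^4 + 2 + A^-4; d^3 = -A^6 - 3*A^2 - 3*A^-2 - A^-6; d^4 = A^8 + 4*A^4 + 6 + 4*A^-4 + A^-8; d^5 = -A^10 - 5*A^6 - 10*A^2 - 10*A^-2 - 5*A^-6 - A^-10; d^6 = A^12 + 6*A^8 + 15*A^4 + 20 + 15*A^-4 + 6*A^-8 + A^-12.
  A^9 * (d^4) = A^17 + 4*A^13 + 6*A^9 + 4*A^5 + A
  A^7 * (9*d^3) = -9*A^13 - 27*A^9 - 27*A^5 - 9*A
  A^5 * (32*d^2 + 4*d^4) = 4*A^13 + 48*A^9 + 88*A^5 + 48*A + 4*A^-3
  A^3 * (51*d + 32*d^3 + d^5) = -A^13 - 37*A^9 - 157*A^5 - 157*A - 37*A^-3 - A^-7
  A^1 * (27 + 81*d^2 + 18*d^4) = 18*A^9 + 153*A^5 + 297*A + 153*A^-3 + 18*A^-7
  A^-1 * (53*d + 67*d^3 + 6*d^5) = -6*A^9 - 97*A^5 - 314*A - 314*A^-3 - 97*A^-7 - 6*A^-11
  A^-3 * (50*d^2 + 33*d^4 + d^6) = A^9 + 39*A^5 + 197*A + 318*A^-3 + 197*A^-7 + 39*A^-11 + A^-15
  A^-5 * (27*d^3 + 9*d^5) = -9*A^5 - 72*A - 171*A^-3 - 171*A^-7 - 72*A^-11 - 9*A^-15
  A^-7 * (8*d^4 + d^6) = A^5 + 14*A + 47*A^-3 + 68*A^-7 + 47*A^-11 + 14*A^-15 + A^-19
  A^-9 * (d^5) = -A - 5*A^-3 - 10*A^-7 - 10*A^-11 - 5*A^-15 - A^-19
Summing the groups: <K> = A^17 - 2*A^13 + 3*A^9 - 5*A^5 + 4*A - 5*A^-3 + 4*A^-7 - 2*A^-11 + A^-15
Normalise by the writhe: (-A^3)^(-w) = (-A^3)^(-3) = -A^-9, so f(A) = -A^-9 * <K> = -A^8 + 2*A^4 - 3 + 5*A^-4 - 4*A^-8 + 5*A^-12 - 4*A^-16 + 2*A^-20 - A^-24.
Substitute A = t^(-1/4), i.e. A^e → t^(-e/4): V(t) = -t^6 + 2*t^5 - 4*t^4 + 5*t^3 - 4*t^2 + 5*t - 3 + 2*t^-1 - t^-2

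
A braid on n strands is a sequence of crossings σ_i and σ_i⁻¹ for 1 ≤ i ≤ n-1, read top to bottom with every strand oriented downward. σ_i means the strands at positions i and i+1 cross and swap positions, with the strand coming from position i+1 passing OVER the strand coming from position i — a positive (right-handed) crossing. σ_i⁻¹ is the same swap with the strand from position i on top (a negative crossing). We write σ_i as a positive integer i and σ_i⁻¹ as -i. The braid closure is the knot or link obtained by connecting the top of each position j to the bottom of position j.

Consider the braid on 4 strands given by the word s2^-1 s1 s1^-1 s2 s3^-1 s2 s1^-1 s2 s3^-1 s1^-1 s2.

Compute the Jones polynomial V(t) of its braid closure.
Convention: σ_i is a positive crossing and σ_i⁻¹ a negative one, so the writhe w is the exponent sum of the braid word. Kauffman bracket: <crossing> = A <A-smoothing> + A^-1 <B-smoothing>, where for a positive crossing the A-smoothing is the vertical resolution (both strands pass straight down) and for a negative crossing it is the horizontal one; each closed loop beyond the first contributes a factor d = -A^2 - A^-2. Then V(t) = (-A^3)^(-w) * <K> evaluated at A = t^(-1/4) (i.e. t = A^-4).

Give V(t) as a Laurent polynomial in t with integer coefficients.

-t^3 + 3*t^2 - 3*t + 4 - 4*t^-1 + 3*t^-2 - 2*t^-3 + t^-4

Derivation:
The presented braid s2^-1 s1 s1^-1 s2 s3^-1 s2 s1^-1 s2 s3^-1 s1^-1 s2 on 4 strands reduces by inverse Markov moves (closure unchanged at each step):
  Deconjugate: the word is γ·β·γ⁻¹ with γ = s2^-1 s1 (prefix) and γ⁻¹ = s1^-1 s2 (suffix); strip both.
Reduced to β = s1^-1 s2 s3^-1 s2 s1^-1 s2 s3^-1 on 4 strands, 7 crossings.
Compute on β:
Braid: s1^-1 s2 s3^-1 s2 s1^-1 s2 s3^-1 on 4 strands, 7 crossings.
Writhe w = (#positive) - (#negative) = 3 - 4 = -1.
State-sum expansion of <K>. There are 2^7 = 128 states.
For each crossing: s=0 is the vertical smoothing, s=1 horizontal. Crossing k contributes A^(sign_k * (1 - 2*s_k)); loop factor d = -A^2 - A^-2.
Tabulate the states by total A-exponent and number of loops L (A-exp: L × count):
  A^7: L=4 ×1
  A^5: L=3 ×7
  A^3: L=2 ×19, L=4 ×2
  A^1: L=1 ×21, L=3 ×14
  A^-1: L=2 ×32, L=4 ×3
  A^-3: L=3 ×21
  A^-5: L=4 ×7
  A^-7: L=5 ×1
Each group contributes A^e * Σ count * d^(L-1):
Powers of d = -A^2 - A^-2: d^2 = A^4 + 2 + A^-4; d^3 = -A^6 - 3*A^2 - 3*A^-2 - A^-6; d^4 = A^8 + 4*A^4 + 6 + 4*A^-4 + A^-8.
  A^7 * (d^3) = -A^13 - 3*A^9 - 3*A^5 - A
  A^5 * (7*d^2) = 7*A^9 + 14*A^5 + 7*A
  A^3 * (19*d + 2*d^3) = -2*A^9 - 25*A^5 - 25*A - 2*A^-3
  A^1 * (21 + 14*d^2) = 14*A^5 + 49*A + 14*A^-3
  A^-1 * (32*d + 3*d^3) = -3*A^5 - 41*A - 41*A^-3 - 3*A^-7
  A^-3 * (21*d^2) = 21*A + 42*A^-3 + 21*A^-7
  A^-5 * (7*d^3) = -7*A - 21*A^-3 - 21*A^-7 - 7*A^-11
  A^-7 * (d^4) = A + 4*A^-3 + 6*A^-7 + 4*A^-11 + A^-15
Summing the groups: <K> = -A^13 + 2*A^9 - 3*A^5 + 4*A - 4*A^-3 + 3*A^-7 - 3*A^-11 + A^-15
Normalise by the writhe: (-A^3)^(-w) = (-A^3)^(1) = -A^3, so f(A) = -A^3 * <K> = A^16 - 2*A^12 + 3*A^8 - 4*A^4 + 4 - 3*A^-4 + 3*A^-8 - A^-12.
Substitute A = t^(-1/4), i.e. A^e → t^(-e/4): V(t) = -t^3 + 3*t^2 - 3*t + 4 - 4*t^-1 + 3*t^-2 - 2*t^-3 + t^-4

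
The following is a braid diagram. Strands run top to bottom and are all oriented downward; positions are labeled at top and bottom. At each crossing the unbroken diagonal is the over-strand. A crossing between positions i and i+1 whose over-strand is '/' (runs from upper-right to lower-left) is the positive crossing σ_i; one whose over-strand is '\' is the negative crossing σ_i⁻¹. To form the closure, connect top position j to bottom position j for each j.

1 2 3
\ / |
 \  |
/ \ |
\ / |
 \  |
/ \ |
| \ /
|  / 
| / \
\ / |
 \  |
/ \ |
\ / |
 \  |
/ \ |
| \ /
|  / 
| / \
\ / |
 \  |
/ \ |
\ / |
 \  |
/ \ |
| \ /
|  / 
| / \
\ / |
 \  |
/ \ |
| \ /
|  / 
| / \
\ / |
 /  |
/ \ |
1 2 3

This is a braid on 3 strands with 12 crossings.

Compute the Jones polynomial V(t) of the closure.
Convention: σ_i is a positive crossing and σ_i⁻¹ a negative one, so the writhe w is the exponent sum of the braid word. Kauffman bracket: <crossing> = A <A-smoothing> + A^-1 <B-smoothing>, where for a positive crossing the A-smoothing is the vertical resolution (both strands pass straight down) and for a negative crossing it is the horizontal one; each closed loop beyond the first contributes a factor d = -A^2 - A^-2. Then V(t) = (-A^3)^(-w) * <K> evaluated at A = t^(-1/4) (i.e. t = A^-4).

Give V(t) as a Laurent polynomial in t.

t^3 - 4*t^2 + 8*t - 11 + 15*t^-1 - 16*t^-2 + 15*t^-3 - 12*t^-4 + 8*t^-5 - 4*t^-6 + t^-7

Derivation:
Reading the diagram top to bottom ('/'-over between positions i,i+1 = s_i, '\'-over = s_i^-1): braid word = s1^-1 s1^-1 s2 s1^-1 s1^-1 s2 s1^-1 s1^-1 s2 s1^-1 s2 s1.
The presented braid s1^-1 s1^-1 s2 s1^-1 s1^-1 s2 s1^-1 s1^-1 s2 s1^-1 s2 s1 on 3 strands reduces by inverse Markov moves (closure unchanged at each step):
  Deconjugate: the word is γ·β·γ⁻¹ with γ = s1^-1 (prefix) and γ⁻¹ = s1 (suffix); strip both.
Reduced to β = s1^-1 s2 s1^-1 s1^-1 s2 s1^-1 s1^-1 s2 s1^-1 s2 on 3 strands, 10 crossings.
Compute on β:
Braid: s1^-1 s2 s1^-1 s1^-1 s2 s1^-1 s1^-1 s2 s1^-1 s2 on 3 strands, 10 crossings.
Writhe w = (#positive) - (#negative) = 4 - 6 = -2.
State-sum expansion of <K>. There are 2^10 = 1024 states.
Smooth each crossing (0=||, 1=⌣⌢); contribution A^(Σ sign_k(1-2s_k)) * d^(L-1).
Tabulate the states by total A-exponent and number of loops L (A-exp: L × count):
  A^10: L=7 ×1
  A^8: L=6 ×10
  A^6: L=5 ×45
  A^4: L=4 ×118, L=6 ×2
  A^2: L=3 ×193, L=5 ×17
  A^0: L=2 ×192, L=4 ×59, L=6 ×1
  A^-2: L=1 ×95, L=3 ×108, L=5 ×7
  A^-4: L=2 ×95, L=4 ×25
  A^-6: L=3 ×43, L=5 ×2
  A^-8: L=4 ×10
  A^-10: L=5 ×1
Each group contributes A^e * Σ count * d^(L-1):
Powers of d = -A^2 - A^-2: d^2 = A^4 + 2 + A^-4; d^3 = -A^6 - 3*A^2 - 3*A^-2 - A^-6; d^4 = A^8 + 4*A^4 + 6 + 4*A^-4 + A^-8; d^5 = -A^10 - 5*A^6 - 10*A^2 - 10*A^-2 - 5*A^-6 - A^-10; d^6 = A^12 + 6*A^8 + 15*A^4 + 20 + 15*A^-4 + 6*A^-8 + A^-12.
  A^10 * (d^6) = A^22 + 6*A^18 + 15*A^14 + 20*A^10 + 15*A^6 + 6*A^2 + A^-2
  A^8 * (10*d^5) = -10*A^18 - 50*A^14 - 100*A^10 - 100*A^6 - 50*A^2 - 10*A^-2
  A^6 * (45*d^4) = 45*A^14 + 180*A^10 + 270*A^6 + 180*A^2 + 45*A^-2
  A^4 * (118*d^3 + 2*d^5) = -2*A^14 - 128*A^10 - 374*A^6 - 374*A^2 - 128*A^-2 - 2*A^-6
  A^2 * (193*d^2 + 17*d^4) = 17*A^10 + 261*A^6 + 488*A^2 + 261*A^-2 + 17*A^-6
  A^0 * (192*d + 59*d^3 + d^5) = -A^10 - 64*A^6 - 379*A^2 - 379*A^-2 - 64*A^-6 - A^-10
  A^-2 * (95 + 108*d^2 + 7*d^4) = 7*A^6 + 136*A^2 + 353*A^-2 + 136*A^-6 + 7*A^-10
  A^-4 * (95*d + 25*d^3) = -25*A^2 - 170*A^-2 - 170*A^-6 - 25*A^-10
  A^-6 * (43*d^2 + 2*d^4) = 2*A^2 + 51*A^-2 + 98*A^-6 + 51*A^-10 + 2*A^-14
  A^-8 * (10*d^3) = -10*A^-2 - 30*A^-6 - 30*A^-10 - 10*A^-14
  A^-10 * (d^4) = A^-2 + 4*A^-6 + 6*A^-10 + 4*A^-14 + A^-18
Summing the groups: <K> = A^22 - 4*A^18 + 8*A^14 - 12*A^10 + 15*A^6 - 16*A^2 + 15*A^-2 - 11*A^-6 + 8*A^-10 - 4*A^-14 + A^-18
Normalise by the writhe: (-A^3)^(-w) = (-A^3)^(2) = A^6, so f(A) = A^6 * <K> = A^28 - 4*A^24 + 8*A^20 - 12*A^16 + 15*A^12 - 16*A^8 + 15*A^4 - 11 + 8*A^-4 - 4*A^-8 + A^-12.
Substitute A = t^(-1/4), i.e. A^e → t^(-e/4): V(t) = t^3 - 4*t^2 + 8*t - 11 + 15*t^-1 - 16*t^-2 + 15*t^-3 - 12*t^-4 + 8*t^-5 - 4*t^-6 + t^-7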